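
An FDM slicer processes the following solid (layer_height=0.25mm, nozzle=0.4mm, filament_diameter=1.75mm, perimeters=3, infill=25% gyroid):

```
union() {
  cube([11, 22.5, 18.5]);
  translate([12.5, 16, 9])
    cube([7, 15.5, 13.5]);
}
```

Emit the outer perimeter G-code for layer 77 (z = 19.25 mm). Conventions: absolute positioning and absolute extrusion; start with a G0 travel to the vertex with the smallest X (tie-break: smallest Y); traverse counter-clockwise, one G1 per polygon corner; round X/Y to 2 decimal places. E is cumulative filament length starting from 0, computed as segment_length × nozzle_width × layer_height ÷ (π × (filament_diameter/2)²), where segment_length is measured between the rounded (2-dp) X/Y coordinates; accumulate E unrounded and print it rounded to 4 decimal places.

At z = 19.25 mm: the cube is absent (z outside [0, 18.5]); the cube at (12.5, 16) (footprint 7×15.5) is included at this height; Combining (union): only the 7×15.5 cube at (12.5, 16) is present, so the union is just that shape — 1 connected region. The outline is a single polygon with 4 vertices. Extrusion per mm of travel: 0.4 × 0.25 / (π × 0.875²) = 0.041575. Accumulating E over each segment gives final E = 1.8709.

G0 X12.50 Y16.00 Z19.25
G1 X19.50 Y16.00 E0.2910
G1 X19.50 Y31.50 E0.9354
G1 X12.50 Y31.50 E1.2265
G1 X12.50 Y16.00 E1.8709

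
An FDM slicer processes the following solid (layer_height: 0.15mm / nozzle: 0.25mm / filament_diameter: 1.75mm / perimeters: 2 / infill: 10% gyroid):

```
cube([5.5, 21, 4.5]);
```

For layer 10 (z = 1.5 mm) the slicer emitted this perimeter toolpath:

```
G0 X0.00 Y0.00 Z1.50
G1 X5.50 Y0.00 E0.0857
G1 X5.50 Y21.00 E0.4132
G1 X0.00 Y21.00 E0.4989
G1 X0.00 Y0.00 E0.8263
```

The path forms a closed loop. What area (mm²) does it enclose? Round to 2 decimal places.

115.50 mm²

Apply the shoelace formula to the sequence of (X, Y) vertices; enclosed area = 115.50 mm².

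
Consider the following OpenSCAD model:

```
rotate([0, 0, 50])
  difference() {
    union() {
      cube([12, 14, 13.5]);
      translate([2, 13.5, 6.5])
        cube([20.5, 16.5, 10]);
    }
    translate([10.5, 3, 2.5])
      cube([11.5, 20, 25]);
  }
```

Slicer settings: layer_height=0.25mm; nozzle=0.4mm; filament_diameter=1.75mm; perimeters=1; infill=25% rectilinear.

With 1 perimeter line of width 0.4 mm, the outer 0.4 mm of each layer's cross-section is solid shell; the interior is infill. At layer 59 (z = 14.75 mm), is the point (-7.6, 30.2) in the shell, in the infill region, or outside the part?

At z = 14.75 mm: the cube is absent (z outside [0, 13.5]); the 20.5×16.5 cube at (2, 13.5) contributes its full rectangle; Merging all regions: only the 20.5×16.5 cube at (2, 13.5) is present, so the union is just that shape — 1 connected region; the cube at (10.5, 3) (footprint 11.5×20) is included at this height; After the difference (first − rest): starting from the result so far, the 11.5×20 cube at (10.5, 3) partially overlaps it — only the 109.25 mm² overlap (of its 230.00 mm²) is removed, clipping the outline — 1 connected region; (rotated 50° about Z; rotation is an isometry so areas/perimeters/island counts are preserved). Overall, the cross-section is a single solid region. Undo the 50° rotation: the query point maps to (18.249, 25.234) in the un-rotated model frame. The nearest boundary edge runs (22.00, 23.00)→(10.50, 23.00); distance from the point to it = 2.23 mm. The point is inside the cross-section and 2.23 mm from the nearest boundary — more than the 0.4 mm shell width (1 × 0.4), so it's in the infill interior.

infill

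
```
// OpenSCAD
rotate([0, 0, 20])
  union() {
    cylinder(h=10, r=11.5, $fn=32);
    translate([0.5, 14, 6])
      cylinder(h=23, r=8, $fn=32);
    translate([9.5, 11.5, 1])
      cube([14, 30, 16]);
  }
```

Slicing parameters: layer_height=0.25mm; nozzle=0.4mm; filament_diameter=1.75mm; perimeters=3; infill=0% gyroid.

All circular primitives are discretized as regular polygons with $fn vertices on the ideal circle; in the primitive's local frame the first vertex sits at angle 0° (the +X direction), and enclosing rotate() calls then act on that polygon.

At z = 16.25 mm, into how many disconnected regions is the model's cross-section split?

At z = 16.25 mm: the cylinder is not intersected at this z (z outside [0, 10]); the cylinder at (0.5, 14): section is a regular 32-gon, circumradius r=8; the cube at (9.5, 11.5) (footprint 14×30) is included at this height; Combining (union): the 2 present regions are separate (no shared area or edge), so areas and boundary lengths simply add and each stays a separate island — 2 connected regions; (whole slice rotated 20° about Z — lengths, areas and connectivity unchanged). The result has 2 disconnected regions.

2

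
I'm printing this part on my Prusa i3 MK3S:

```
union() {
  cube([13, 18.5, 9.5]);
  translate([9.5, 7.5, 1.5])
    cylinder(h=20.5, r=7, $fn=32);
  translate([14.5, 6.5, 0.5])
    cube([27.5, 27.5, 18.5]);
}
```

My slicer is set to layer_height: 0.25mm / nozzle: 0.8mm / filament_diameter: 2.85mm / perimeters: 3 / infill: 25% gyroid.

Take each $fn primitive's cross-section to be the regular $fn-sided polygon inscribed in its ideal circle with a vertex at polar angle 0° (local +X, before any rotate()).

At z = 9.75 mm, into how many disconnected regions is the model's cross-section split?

At z = 9.75 mm: the cube does not reach this height (z outside [0, 9.5]); the r=7 cylinder at (9.5, 7.5) gives a regular 32-gon of circumradius 7 (constant along its height); the cube at (14.5, 6.5) is present — its section is the full 27.5×27.5 rectangle; Combining (union): the regions partially overlap (shared area 8.57 mm²), so overlapping operands fuse into one piece — 1 connected region. The result has 1 disconnected region.

1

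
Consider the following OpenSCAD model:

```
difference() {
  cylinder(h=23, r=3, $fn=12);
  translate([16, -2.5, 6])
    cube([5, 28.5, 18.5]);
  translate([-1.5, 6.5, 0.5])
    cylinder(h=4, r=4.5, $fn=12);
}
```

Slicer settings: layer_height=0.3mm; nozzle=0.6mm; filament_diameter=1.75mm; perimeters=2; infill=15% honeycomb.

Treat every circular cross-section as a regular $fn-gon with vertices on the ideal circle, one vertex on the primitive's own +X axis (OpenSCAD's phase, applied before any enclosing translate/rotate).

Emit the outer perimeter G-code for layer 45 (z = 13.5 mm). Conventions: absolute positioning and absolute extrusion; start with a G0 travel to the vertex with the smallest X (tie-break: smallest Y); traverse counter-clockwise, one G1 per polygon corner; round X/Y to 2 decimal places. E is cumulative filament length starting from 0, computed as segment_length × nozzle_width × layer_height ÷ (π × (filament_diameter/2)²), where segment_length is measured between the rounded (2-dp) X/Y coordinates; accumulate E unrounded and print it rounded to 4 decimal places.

G0 X-3.00 Y0.00 Z13.50
G1 X-2.60 Y-1.50 E0.1162
G1 X-1.50 Y-2.60 E0.2326
G1 X0.00 Y-3.00 E0.3488
G1 X1.50 Y-2.60 E0.4649
G1 X2.60 Y-1.50 E0.5814
G1 X3.00 Y0.00 E0.6975
G1 X2.60 Y1.50 E0.8137
G1 X1.50 Y2.60 E0.9301
G1 X0.00 Y3.00 E1.0463
G1 X-1.50 Y2.60 E1.1625
G1 X-2.60 Y1.50 E1.2789
G1 X-3.00 Y0.00 E1.3951

At z = 13.5 mm: the r=3 cylinder gives a regular 12-gon of circumradius 3 (constant along its height); the 5×28.5 cube at (16, -2.5) contributes its full rectangle; the cylinder at (-1.5, 6.5) is not intersected at this z (z outside [0.5, 4.5]); Subtracting the remaining from the first: starting from the r=3 cylinder, the 5×28.5 cube at (16, -2.5) misses the remaining region (no effect) — 1 connected region. The outline is a single polygon with 12 vertices. Extrusion per mm of travel: 0.6 × 0.3 / (π × 0.875²) = 0.074835. Accumulating E over each segment gives final E = 1.3951.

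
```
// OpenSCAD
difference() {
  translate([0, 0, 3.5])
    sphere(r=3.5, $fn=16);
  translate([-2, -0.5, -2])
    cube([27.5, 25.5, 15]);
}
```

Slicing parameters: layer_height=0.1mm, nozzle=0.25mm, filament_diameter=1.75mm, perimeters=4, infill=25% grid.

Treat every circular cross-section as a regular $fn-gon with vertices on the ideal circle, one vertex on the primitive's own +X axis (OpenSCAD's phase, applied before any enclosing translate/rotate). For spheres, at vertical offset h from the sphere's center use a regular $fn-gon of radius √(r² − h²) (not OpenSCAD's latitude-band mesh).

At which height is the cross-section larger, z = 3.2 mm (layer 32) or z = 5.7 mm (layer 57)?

Layer 32 (z = 3.2): the sphere: section is a regular 16-gon, circumradius = √(r²−h²) = √(3.5²−0.3²) = 3.487 (area = (16/2)·3.487²·sin(360°/16) = 37.23 mm²); the cube at (-2, -0.5) (footprint 27.5×25.5) is included at this height (area 701.25 mm²); Subtracting the remaining from the first: starting from the r=3.5 sphere (37.23 mm²), the 27.5×25.5 cube at (-2, -0.5) partially overlaps it — only the 18.50 mm² overlap (of its 701.25 mm²) is removed, clipping the outline — area = 18.73 mm². So its area = 18.73 mm². Layer 57 (z = 5.7): the r=3.5 sphere contributes a regular 16-gon of circumradius √(3.5²−2.2²) = 2.722 (area = (16/2)·2.722²·sin(360°/16) = 22.69 mm²); the 27.5×25.5 cube at (-2, -0.5) contributes its full rectangle (area 701.25 mm²); Taking the first minus the rest: starting from the r=3.5 sphere (22.69 mm²), the 27.5×25.5 cube at (-2, -0.5) partially overlaps it — only the 12.84 mm² overlap (of its 701.25 mm²) is removed, clipping the outline — area = 9.85 mm². So its area = 9.85 mm². Layer 32 is larger (18.73 vs 9.85 mm²).

layer 32 (z = 3.2 mm)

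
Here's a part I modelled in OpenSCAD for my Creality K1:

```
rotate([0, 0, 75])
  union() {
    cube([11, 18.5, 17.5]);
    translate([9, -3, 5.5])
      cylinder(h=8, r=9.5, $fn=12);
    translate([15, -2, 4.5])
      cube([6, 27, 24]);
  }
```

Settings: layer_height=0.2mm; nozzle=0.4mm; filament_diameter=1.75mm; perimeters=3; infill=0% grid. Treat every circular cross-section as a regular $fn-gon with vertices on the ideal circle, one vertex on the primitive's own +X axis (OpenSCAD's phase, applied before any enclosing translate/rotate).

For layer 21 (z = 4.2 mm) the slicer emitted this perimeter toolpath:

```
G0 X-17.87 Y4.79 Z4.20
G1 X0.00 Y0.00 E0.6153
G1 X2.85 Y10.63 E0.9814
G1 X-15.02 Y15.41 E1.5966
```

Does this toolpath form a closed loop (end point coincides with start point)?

no

Start point (G0): (-17.87, 4.79). End point (last G1): the path does not return to the start — open.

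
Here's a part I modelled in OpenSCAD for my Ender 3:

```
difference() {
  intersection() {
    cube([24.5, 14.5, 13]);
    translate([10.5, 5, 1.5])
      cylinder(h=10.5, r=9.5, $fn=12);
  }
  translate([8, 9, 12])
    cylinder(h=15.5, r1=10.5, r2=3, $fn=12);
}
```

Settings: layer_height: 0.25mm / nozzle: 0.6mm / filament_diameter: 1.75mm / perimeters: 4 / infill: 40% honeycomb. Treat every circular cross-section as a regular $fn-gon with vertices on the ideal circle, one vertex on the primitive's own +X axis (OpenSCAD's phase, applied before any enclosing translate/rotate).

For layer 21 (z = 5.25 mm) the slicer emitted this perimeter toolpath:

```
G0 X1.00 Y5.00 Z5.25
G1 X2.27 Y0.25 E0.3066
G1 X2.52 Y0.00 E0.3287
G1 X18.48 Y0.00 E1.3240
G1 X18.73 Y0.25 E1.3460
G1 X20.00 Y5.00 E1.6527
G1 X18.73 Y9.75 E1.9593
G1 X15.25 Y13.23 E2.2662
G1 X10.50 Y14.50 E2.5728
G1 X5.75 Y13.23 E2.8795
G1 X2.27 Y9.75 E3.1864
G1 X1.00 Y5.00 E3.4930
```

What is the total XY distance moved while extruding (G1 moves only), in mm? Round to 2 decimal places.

Sum the Euclidean lengths of each G1 segment: total = 56.01 mm.

56.01 mm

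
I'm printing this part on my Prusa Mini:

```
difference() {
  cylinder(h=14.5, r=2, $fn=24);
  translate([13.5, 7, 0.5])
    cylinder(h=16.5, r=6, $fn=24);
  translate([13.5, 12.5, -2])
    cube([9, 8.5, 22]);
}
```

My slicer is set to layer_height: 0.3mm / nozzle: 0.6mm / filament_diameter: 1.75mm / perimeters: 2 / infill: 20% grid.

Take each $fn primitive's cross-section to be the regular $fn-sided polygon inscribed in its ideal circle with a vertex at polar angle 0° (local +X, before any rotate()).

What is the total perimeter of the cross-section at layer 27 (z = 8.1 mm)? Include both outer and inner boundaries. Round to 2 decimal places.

12.53 mm

At z = 8.1 mm: the r=2 cylinder contributes a regular 24-gon of circumradius 2 (perimeter = 2·24·2.000·sin(180°/24) = 12.53 mm); the r=6 cylinder at (13.5, 7) gives a regular 24-gon of circumradius 6 (constant along its height) (perimeter = 2·24·6.000·sin(180°/24) = 37.59 mm); the 9×8.5 cube at (13.5, 12.5) contributes its full rectangle (perimeter 35.00 mm); Taking the first minus the rest: starting from the r=2 cylinder, the r=6 cylinder at (13.5, 7) misses the remaining region (no effect); the 9×8.5 cube at (13.5, 12.5) misses the remaining region (no effect) — boundary = 12.53 mm. Overall, the cross-section is a single solid region. Total boundary length (outer) = 12.53 mm.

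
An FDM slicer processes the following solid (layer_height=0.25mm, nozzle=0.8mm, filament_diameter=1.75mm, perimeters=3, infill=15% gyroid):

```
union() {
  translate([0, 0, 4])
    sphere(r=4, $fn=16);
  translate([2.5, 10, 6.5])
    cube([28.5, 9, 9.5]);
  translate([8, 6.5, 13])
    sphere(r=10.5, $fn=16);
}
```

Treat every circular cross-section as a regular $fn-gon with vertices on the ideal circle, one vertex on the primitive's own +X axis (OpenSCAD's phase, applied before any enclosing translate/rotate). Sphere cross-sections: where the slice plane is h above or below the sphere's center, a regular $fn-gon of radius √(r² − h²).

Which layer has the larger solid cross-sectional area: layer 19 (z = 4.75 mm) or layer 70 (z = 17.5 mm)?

Layer 19 (z = 4.75): the sphere: section is a regular 16-gon, circumradius = √(r²−h²) = √(4²−0.75²) = 3.929 (area = (16/2)·3.929²·sin(360°/16) = 47.26 mm²); the cube at (2.5, 10) is not intersected at this z (z outside [6.5, 16]); the r=10.5 sphere at (8, 6.5) contributes a regular 16-gon of circumradius √(10.5²−8.25²) = 6.495 (area = (16/2)·6.495²·sin(360°/16) = 129.16 mm²); Combining (union): the 2 present regions are separate (no shared area or edge), so areas and boundary lengths simply add and each stays a separate island — area = 176.42 mm². So its area = 176.42 mm². Layer 70 (z = 17.5): the sphere is not intersected at this z (|z−center|=13.500 > r=4); the cube at (2.5, 10) is absent (z outside [6.5, 16]); the r=10.5 sphere at (8, 6.5) slices to a regular 16-gon of circumradius 9.487 (√(r²−h²) with h=4.5 from center) (area = (16/2)·9.487²·sin(360°/16) = 275.53 mm²); Merging all regions: only the r=10.5 sphere at (8, 6.5) is present, so the union is just that shape — area = 275.53 mm². So its area = 275.53 mm². Layer 70 is larger (275.53 vs 176.42 mm²).

layer 70 (z = 17.5 mm)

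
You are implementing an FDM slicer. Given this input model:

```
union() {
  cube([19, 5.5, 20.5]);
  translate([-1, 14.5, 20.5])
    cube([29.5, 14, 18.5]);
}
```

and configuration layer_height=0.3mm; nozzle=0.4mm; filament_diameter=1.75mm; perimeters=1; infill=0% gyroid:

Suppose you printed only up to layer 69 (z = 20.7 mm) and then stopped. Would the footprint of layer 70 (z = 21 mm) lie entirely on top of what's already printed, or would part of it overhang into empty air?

entirely on top

Compare the two slices. At z = 20.7: the cube is absent (z outside [0, 20.5]); the 29.5×14 cube at (-1, 14.5) contributes its full rectangle (area 413.00 mm²); Taking the union: only the 29.5×14 cube at (-1, 14.5) is present, so the union is just that shape — area = 413.00 mm². At z = 21: the cube does not reach this height (z outside [0, 20.5]); the cube at (-1, 14.5) (footprint 29.5×14) is included at this height (area 413.00 mm²); Merging all regions: only the 29.5×14 cube at (-1, 14.5) is present, so the union is just that shape — area = 413.00 mm². Checking containment: the cross-section at z = 21 is a subset of the cross-section at z = 20.7.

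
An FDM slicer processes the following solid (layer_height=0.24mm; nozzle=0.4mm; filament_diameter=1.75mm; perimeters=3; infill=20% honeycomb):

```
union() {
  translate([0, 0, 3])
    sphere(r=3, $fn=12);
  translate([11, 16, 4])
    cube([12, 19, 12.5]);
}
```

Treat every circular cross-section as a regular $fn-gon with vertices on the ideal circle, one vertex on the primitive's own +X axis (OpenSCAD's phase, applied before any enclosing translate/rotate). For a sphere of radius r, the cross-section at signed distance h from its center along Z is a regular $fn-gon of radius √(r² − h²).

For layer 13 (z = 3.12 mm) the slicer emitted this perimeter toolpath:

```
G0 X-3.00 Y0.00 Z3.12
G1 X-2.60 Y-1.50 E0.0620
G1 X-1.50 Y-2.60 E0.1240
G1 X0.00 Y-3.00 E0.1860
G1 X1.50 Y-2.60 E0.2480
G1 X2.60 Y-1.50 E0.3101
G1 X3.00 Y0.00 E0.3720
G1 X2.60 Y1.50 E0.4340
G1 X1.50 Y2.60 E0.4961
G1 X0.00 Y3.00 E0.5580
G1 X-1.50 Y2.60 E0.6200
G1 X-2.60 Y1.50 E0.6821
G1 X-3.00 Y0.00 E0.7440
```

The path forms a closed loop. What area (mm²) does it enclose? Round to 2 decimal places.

Apply the shoelace formula to the sequence of (X, Y) vertices; enclosed area = 27.02 mm².

27.02 mm²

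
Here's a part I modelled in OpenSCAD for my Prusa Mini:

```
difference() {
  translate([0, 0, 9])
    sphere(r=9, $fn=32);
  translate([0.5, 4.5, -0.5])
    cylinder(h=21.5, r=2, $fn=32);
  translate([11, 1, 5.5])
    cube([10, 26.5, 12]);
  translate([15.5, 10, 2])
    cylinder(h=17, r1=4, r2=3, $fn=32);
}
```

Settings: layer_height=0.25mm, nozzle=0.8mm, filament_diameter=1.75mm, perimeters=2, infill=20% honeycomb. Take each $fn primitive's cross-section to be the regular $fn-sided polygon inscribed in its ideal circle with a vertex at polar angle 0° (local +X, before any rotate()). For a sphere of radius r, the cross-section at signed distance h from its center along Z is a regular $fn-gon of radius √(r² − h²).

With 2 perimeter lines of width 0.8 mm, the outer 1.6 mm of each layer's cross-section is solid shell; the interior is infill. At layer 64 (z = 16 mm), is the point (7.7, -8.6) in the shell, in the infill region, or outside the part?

At z = 16 mm: the sphere: section is a regular 32-gon, circumradius = √(r²−h²) = √(9²−7²) = 5.657; the r=2 cylinder at (0.5, 4.5) contributes a regular 32-gon of circumradius 2; the 10×26.5 cube at (11, 1) contributes its full rectangle; the cone at (15.5, 10) (r1=4→r2=3) has section circumradius 3.176 here — a regular 32-gon; Subtracting the remaining from the first: starting from the r=9 sphere, the r=2 cylinder at (0.5, 4.5) partially overlaps it — only the 10.12 mm² overlap (of its 12.49 mm²) is removed, clipping the outline; the 10×26.5 cube at (11, 1) misses the remaining region (no effect); the cone at (15.5, 10) misses the remaining region (no effect) — 1 connected region. Overall, the cross-section is a single solid region. The nearest boundary edge runs (4.00, -4.00)→(3.14, -4.70); distance from the point to it = 5.90 mm. The point is not inside any of the regions above, so it lies outside the cross-section (5.90 mm from the nearest boundary).

outside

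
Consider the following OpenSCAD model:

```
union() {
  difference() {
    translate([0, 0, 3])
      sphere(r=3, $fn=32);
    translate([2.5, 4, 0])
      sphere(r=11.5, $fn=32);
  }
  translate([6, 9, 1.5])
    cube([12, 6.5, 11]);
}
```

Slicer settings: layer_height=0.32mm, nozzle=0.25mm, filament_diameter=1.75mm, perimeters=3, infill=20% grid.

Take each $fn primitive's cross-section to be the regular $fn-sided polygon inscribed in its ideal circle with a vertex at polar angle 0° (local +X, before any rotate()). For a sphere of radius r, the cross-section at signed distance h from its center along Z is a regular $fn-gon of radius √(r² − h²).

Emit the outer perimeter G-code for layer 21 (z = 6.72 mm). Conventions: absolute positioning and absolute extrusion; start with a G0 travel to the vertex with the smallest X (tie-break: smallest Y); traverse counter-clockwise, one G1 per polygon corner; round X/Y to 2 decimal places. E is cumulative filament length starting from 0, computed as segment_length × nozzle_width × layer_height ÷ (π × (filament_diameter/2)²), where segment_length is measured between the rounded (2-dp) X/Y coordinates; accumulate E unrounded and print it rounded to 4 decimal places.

At z = 6.72 mm: the sphere is absent (|z−center|=3.720 > r=3); the r=11.5 sphere at (2.5, 4) slices to a regular 32-gon of circumradius 9.332 (√(r²−h²) with h=6.72 from center); Taking the first minus the rest: the first operand is absent here, so nothing remains; the cube at (6, 9) (footprint 12×6.5) is included at this height; Merging all regions: only the 12×6.5 cube at (6, 9) is present, so the union is just that shape — 1 connected region. The outline is a single polygon with 4 vertices. Extrusion per mm of travel: 0.25 × 0.32 / (π × 0.875²) = 0.033260. Accumulating E over each segment gives final E = 1.2306.

G0 X6.00 Y9.00 Z6.72
G1 X18.00 Y9.00 E0.3991
G1 X18.00 Y15.50 E0.6153
G1 X6.00 Y15.50 E1.0144
G1 X6.00 Y9.00 E1.2306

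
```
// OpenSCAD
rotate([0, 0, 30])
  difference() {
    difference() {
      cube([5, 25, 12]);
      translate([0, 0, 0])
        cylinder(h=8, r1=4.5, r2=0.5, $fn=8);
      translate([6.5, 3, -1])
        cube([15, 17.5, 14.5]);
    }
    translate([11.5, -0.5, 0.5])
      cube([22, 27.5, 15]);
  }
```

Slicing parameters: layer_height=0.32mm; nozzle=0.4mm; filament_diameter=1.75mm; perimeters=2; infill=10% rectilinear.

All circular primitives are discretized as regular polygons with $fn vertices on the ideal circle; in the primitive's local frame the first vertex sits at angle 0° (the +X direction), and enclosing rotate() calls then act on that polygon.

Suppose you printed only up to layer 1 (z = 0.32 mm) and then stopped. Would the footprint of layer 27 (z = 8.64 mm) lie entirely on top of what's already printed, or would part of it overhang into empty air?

part overhangs

Compare the two slices. At z = 0.32: the 5×25 cube contributes its full rectangle (area 125.00 mm²); the cone: at t=0.040 of its height the radius interpolates to r₁+(r₂−r₁)t = 4.340, giving a regular 8-gon of that circumradius (area = (8/2)·4.340²·sin(360°/8) = 53.28 mm²); the 15×17.5 cube at (6.5, 3) contributes its full rectangle (area 262.50 mm²); Subtracting the remaining from the first: starting from the 5×25 cube (125.00 mm²), the cone partially overlaps it — only the 13.32 mm² overlap (of its 53.28 mm²) is removed, clipping the outline; the 15×17.5 cube at (6.5, 3) misses the remaining region (no effect) — area = 111.68 mm²; the cube at (11.5, -0.5) is not intersected at this z (z outside [0.5, 15.5]); Taking the first minus the rest: none of the subtracted shapes is present at this height, so that combined region is unchanged — area = 111.68 mm²; (whole slice rotated 30° about Z — lengths, areas and connectivity unchanged). At z = 8.64: the 5×25 cube contributes its full rectangle (area 125.00 mm²); the cone is not intersected at this z (z outside [0, 8]); the cube at (6.5, 3) is present — its section is the full 15×17.5 rectangle (area 262.50 mm²); Subtracting the remaining from the first: starting from the 5×25 cube (125.00 mm²), the 15×17.5 cube at (6.5, 3) misses the remaining region (no effect) — area = 125.00 mm²; the cube at (11.5, -0.5) is present — its section is the full 22×27.5 rectangle (area 605.00 mm²); Subtracting the remaining from the first: starting from that combined region (125.00 mm²), the 22×27.5 cube at (11.5, -0.5) misses the remaining region (no effect) — area = 125.00 mm²; (whole slice rotated 30° about Z — lengths, areas and connectivity unchanged). Checking containment: at z = 8.64 the cross-section extends beyond the z = 0.32 cross-section by about 13.32 mm².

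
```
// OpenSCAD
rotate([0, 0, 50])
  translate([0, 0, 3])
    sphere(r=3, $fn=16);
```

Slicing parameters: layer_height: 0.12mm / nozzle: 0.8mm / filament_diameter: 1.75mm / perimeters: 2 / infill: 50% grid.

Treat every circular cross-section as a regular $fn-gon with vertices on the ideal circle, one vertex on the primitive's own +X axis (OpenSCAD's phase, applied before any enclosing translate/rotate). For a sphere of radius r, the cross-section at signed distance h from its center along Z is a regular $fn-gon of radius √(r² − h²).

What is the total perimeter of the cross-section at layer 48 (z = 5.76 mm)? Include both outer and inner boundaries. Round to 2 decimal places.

7.34 mm

At z = 5.76 mm: the r=3 sphere contributes a regular 16-gon of circumradius √(3²−2.76²) = 1.176 (perimeter = 2·16·1.176·sin(180°/16) = 7.34 mm); (whole slice rotated 50° about Z — lengths, areas and connectivity unchanged). Overall, the cross-section is a single solid region. Total boundary length (outer) = 7.34 mm.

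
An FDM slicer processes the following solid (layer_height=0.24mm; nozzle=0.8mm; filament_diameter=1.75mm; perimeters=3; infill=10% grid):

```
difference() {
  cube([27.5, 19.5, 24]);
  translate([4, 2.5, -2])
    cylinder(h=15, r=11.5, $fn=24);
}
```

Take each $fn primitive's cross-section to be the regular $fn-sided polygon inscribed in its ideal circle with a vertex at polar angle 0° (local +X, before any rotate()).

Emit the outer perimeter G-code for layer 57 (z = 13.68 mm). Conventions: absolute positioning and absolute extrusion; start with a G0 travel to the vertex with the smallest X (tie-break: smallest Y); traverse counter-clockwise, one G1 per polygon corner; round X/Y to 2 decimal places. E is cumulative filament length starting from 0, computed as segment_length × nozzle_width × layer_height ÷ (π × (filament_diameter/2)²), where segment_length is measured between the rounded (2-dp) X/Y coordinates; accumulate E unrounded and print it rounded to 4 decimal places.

At z = 13.68 mm: the 27.5×19.5 cube contributes its full rectangle; the cylinder at (4, 2.5) is not intersected at this z (z outside [-2, 13]); Subtracting the remaining from the first: none of the subtracted shapes is present at this height, so the 27.5×19.5 cube is unchanged — 1 connected region. The outline is a single polygon with 4 vertices. Extrusion per mm of travel: 0.8 × 0.24 / (π × 0.875²) = 0.079824. Accumulating E over each segment gives final E = 7.5035.

G0 X0.00 Y0.00 Z13.68
G1 X27.50 Y0.00 E2.1952
G1 X27.50 Y19.50 E3.7517
G1 X0.00 Y19.50 E5.9469
G1 X0.00 Y0.00 E7.5035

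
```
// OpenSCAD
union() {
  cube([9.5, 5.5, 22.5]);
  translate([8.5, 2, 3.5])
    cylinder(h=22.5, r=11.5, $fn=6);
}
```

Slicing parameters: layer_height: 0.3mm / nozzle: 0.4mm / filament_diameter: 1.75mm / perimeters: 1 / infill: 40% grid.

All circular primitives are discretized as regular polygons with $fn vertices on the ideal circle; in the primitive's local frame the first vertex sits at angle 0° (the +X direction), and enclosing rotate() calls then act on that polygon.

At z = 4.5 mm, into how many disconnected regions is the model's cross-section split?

At z = 4.5 mm: the cube is present — its section is the full 9.5×5.5 rectangle; the r=11.5 cylinder at (8.5, 2) gives a regular 6-gon of circumradius 11.5 (constant along its height); Combining (union): the 9.5×5.5 cube lies entirely inside the r=11.5 cylinder at (8.5, 2), so the union is just the r=11.5 cylinder at (8.5, 2) — 1 connected region. The result has 1 disconnected region.

1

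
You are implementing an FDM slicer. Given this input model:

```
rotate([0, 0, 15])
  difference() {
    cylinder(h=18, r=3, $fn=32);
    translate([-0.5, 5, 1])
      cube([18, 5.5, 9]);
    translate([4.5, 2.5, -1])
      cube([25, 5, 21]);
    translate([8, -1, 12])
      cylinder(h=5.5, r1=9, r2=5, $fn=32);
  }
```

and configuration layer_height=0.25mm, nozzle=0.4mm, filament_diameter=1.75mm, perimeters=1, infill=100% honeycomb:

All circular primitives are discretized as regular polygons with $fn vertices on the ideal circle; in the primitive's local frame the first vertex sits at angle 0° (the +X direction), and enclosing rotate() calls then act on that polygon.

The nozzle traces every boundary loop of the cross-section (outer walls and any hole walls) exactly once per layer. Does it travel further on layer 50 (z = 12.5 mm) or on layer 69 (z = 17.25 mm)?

Layer 50 (z = 12.5): the r=3 cylinder gives a regular 32-gon of circumradius 3 (constant along its height) (perimeter = 2·32·3.000·sin(180°/32) = 18.82 mm); the cube at (-0.5, 5) is not intersected at this z (z outside [1, 10]); the 25×5 cube at (4.5, 2.5) contributes its full rectangle (perimeter 60.00 mm); the cone at (8, -1): at t=0.091 of its height the radius interpolates to r₁+(r₂−r₁)t = 8.636, giving a regular 32-gon of that circumradius (perimeter = 2·32·8.636·sin(180°/32) = 54.18 mm); Taking the first minus the rest: starting from the r=3 cylinder, the 25×5 cube at (4.5, 2.5) misses the remaining region (no effect); the cone at (8, -1) partially overlaps it — only the 16.26 mm² overlap (of its 232.82 mm²) is removed, clipping the outline — boundary = 15.51 mm; (rotated 15° about Z; rotation is an isometry so areas/perimeters/island counts are preserved). So its perimeter = 15.51 mm. Layer 69 (z = 17.25): the r=3 cylinder gives a regular 32-gon of circumradius 3 (constant along its height) (perimeter = 2·32·3.000·sin(180°/32) = 18.82 mm); the cube at (-0.5, 5) is absent (z outside [1, 10]); the cube at (4.5, 2.5) is present — its section is the full 25×5 rectangle (perimeter 60.00 mm); the cone at (8, -1) contributes a regular 32-gon of circumradius 5.182 (interpolated between r1=9 and r2=5 at t=0.955) (perimeter = 2·32·5.182·sin(180°/32) = 32.51 mm); Taking the first minus the rest: starting from the r=3 cylinder, the 25×5 cube at (4.5, 2.5) misses the remaining region (no effect); the cone at (8, -1) partially overlaps it — only the 0.07 mm² overlap (of its 83.81 mm²) is removed, clipping the outline — boundary = 18.81 mm; (whole slice rotated 15° about Z — lengths, areas and connectivity unchanged). So its perimeter = 18.81 mm. Layer 69 is larger (18.81 vs 15.51 mm).

layer 69 (z = 17.25 mm)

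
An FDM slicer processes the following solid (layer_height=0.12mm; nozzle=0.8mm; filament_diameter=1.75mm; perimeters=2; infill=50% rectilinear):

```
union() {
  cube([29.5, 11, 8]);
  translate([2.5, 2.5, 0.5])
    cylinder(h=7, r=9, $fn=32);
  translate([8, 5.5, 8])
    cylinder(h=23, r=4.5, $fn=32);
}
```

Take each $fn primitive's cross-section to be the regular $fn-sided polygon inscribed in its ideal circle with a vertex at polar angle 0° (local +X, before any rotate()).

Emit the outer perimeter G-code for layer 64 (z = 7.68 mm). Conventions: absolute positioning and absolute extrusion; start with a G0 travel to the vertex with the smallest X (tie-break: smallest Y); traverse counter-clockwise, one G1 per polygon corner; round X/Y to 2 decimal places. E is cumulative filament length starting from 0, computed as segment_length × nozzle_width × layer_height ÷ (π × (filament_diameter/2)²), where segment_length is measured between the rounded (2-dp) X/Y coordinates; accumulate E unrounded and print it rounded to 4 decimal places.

At z = 7.68 mm: the cube (footprint 29.5×11) is included at this height; the cylinder at (2.5, 2.5) does not reach this height (z outside [0.5, 7.5]); the cylinder at (8, 5.5) does not reach this height (z outside [8, 31]); Merging all regions: only the 29.5×11 cube is present, so the union is just that shape — 1 connected region. The outline is a single polygon with 4 vertices. Extrusion per mm of travel: 0.8 × 0.12 / (π × 0.875²) = 0.039912. Accumulating E over each segment gives final E = 3.2329.

G0 X0.00 Y0.00 Z7.68
G1 X29.50 Y0.00 E1.1774
G1 X29.50 Y11.00 E1.6164
G1 X0.00 Y11.00 E2.7939
G1 X0.00 Y0.00 E3.2329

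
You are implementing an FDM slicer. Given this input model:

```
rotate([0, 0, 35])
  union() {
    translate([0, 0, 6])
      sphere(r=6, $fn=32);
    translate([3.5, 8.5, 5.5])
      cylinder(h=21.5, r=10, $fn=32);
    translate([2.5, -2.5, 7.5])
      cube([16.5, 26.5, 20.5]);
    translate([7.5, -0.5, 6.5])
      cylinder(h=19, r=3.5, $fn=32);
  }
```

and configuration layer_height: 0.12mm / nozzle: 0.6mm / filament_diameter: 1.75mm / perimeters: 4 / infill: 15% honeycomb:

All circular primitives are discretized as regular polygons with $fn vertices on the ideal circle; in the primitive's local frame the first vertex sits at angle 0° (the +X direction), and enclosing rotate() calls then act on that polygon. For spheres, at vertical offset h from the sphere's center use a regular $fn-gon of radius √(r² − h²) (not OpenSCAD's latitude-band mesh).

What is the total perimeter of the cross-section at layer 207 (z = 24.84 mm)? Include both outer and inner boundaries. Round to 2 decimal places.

At z = 24.84 mm: the sphere is not intersected at this z (|z−center|=18.840 > r=6); the cylinder at (3.5, 8.5): section is a regular 32-gon, circumradius r=10 (perimeter = 2·32·10.000·sin(180°/32) = 62.73 mm); the cube at (2.5, -2.5) is present — its section is the full 16.5×26.5 rectangle (perimeter 86.00 mm); the cylinder at (7.5, -0.5): section is a regular 32-gon, circumradius r=3.5 (perimeter = 2·32·3.500·sin(180°/32) = 21.96 mm); Merging all regions: the regions partially overlap (shared area 208.24 mm²), so the edge portions inside another operand are dropped and the merged outline is re-measured after clipping — boundary = 96.54 mm; (whole slice rotated 35° about Z — lengths, areas and connectivity unchanged). Overall, the cross-section is a single solid region. Total boundary length (outer) = 96.54 mm.

96.54 mm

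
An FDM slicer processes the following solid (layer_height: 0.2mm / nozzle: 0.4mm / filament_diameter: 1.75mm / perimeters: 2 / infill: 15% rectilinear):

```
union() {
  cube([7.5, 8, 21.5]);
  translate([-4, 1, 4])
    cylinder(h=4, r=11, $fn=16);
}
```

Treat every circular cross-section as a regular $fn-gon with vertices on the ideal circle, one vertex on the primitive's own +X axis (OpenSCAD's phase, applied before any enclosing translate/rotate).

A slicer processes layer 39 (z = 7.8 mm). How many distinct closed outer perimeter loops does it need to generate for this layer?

1

At z = 7.8 mm: the cube is present — its section is the full 7.5×8 rectangle; the cylinder at (-4, 1): section is a regular 16-gon, circumradius r=11; Merging all regions: the regions partially overlap (shared area 49.20 mm²), so overlapping operands fuse into one piece — 1 connected region. The result has 1 disconnected region.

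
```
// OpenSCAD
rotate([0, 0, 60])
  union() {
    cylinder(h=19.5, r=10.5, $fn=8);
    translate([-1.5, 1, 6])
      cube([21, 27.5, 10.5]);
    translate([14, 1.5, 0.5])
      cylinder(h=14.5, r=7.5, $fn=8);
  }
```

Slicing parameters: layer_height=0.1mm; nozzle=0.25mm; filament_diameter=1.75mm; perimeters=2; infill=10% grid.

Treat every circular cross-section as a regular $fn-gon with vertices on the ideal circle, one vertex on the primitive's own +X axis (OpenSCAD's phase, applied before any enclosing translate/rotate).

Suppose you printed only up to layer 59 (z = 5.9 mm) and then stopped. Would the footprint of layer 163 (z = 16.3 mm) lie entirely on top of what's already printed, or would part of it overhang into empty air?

part overhangs

Compare the two slices. At z = 5.9: the r=10.5 cylinder gives a regular 8-gon of circumradius 10.5 (constant along its height) (area = (8/2)·10.500²·sin(360°/8) = 311.83 mm²); the cube at (-1.5, 1) does not reach this height (z outside [6, 16.5]); the r=7.5 cylinder at (14, 1.5) gives a regular 8-gon of circumradius 7.5 (constant along its height) (area = (8/2)·7.500²·sin(360°/8) = 159.10 mm²); Taking the union: the regions partially overlap — summed areas 470.93 mm² minus the doubly-counted overlap 18.83 mm² gives 452.11 mm² — area = 452.11 mm²; (whole slice rotated 60° about Z — lengths, areas and connectivity unchanged). At z = 16.3: the r=10.5 cylinder gives a regular 8-gon of circumradius 10.5 (constant along its height) (area = (8/2)·10.500²·sin(360°/8) = 311.83 mm²); the cube at (-1.5, 1) (footprint 21×27.5) is included at this height (area 577.50 mm²); the cylinder at (14, 1.5) is not intersected at this z (z outside [0.5, 15]); Taking the union: the regions partially overlap — summed areas 889.33 mm² minus the doubly-counted overlap 81.45 mm² gives 807.88 mm² — area = 807.88 mm²; (rotated 60° about Z; rotation is an isometry so areas/perimeters/island counts are preserved). Checking containment: at z = 16.3 the cross-section extends beyond the z = 5.9 cross-section by about 423.46 mm².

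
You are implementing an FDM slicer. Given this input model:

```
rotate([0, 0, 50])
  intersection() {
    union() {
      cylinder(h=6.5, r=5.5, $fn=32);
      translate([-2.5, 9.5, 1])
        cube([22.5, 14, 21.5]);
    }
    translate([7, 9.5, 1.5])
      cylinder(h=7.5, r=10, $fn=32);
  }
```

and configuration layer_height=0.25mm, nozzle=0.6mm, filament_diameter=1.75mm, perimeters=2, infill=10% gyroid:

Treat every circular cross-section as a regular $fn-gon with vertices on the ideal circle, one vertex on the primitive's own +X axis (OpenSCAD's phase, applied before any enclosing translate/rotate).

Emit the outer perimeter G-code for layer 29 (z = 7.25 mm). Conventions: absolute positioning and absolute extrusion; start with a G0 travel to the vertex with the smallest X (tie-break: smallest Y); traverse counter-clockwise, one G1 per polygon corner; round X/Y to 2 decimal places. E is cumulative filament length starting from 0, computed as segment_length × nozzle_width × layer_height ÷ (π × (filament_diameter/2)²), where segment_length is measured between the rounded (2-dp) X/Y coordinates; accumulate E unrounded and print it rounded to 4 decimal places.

At z = 7.25 mm: the cylinder is not intersected at this z (z outside [0, 6.5]); the cube at (-2.5, 9.5) is present — its section is the full 22.5×14 rectangle; Combining (union): only the 22.5×14 cube at (-2.5, 9.5) is present, so the union is just that shape — 1 connected region; the r=10 cylinder at (7, 9.5) contributes a regular 32-gon of circumradius 10; Taking the intersection: the r=10 cylinder at (7, 9.5) partially overlaps that combined region; clipping to the common part keeps 155.13 mm² — 1 connected region; (whole slice rotated 50° about Z — lengths, areas and connectivity unchanged). The outline is a single polygon with 17 vertices. Extrusion per mm of travel: 0.6 × 0.25 / (π × 0.875²) = 0.062363. Accumulating E over each segment gives final E = 3.1693.

G0 X-12.74 Y10.60 Z7.25
G1 X-12.38 Y8.67 E0.1224
G1 X-11.65 Y6.85 E0.2447
G1 X-11.16 Y6.10 E0.3006
G1 X-8.88 Y4.19 E0.4861
G1 X3.65 Y19.13 E1.7021
G1 X2.03 Y20.24 E1.8246
G1 X0.23 Y21.01 E1.9466
G1 X-1.69 Y21.41 E2.0689
G1 X-3.65 Y21.43 E2.1912
G1 X-5.58 Y21.07 E2.3136
G1 X-7.40 Y20.34 E2.4359
G1 X-9.04 Y19.27 E2.5580
G1 X-10.44 Y17.90 E2.6802
G1 X-11.55 Y16.28 E2.8027
G1 X-12.32 Y14.48 E2.9247
G1 X-12.72 Y12.56 E3.0471
G1 X-12.74 Y10.60 E3.1693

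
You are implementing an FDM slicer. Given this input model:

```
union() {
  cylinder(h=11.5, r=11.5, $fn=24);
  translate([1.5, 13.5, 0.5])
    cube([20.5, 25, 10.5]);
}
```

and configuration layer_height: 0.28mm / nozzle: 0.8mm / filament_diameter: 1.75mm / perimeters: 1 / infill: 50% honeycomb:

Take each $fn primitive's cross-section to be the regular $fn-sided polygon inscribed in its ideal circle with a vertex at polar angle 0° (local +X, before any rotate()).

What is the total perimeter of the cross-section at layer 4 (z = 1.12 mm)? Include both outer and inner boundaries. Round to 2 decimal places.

At z = 1.12 mm: the r=11.5 cylinder contributes a regular 24-gon of circumradius 11.5 (perimeter = 2·24·11.500·sin(180°/24) = 72.05 mm); the 20.5×25 cube at (1.5, 13.5) contributes its full rectangle (perimeter 91.00 mm); Merging all regions: the 2 present regions are separate (no shared area or edge), so areas and boundary lengths simply add and each stays a separate island — boundary = 163.05 mm. Overall, the cross-section has 2 separate islands. Total boundary length (outer) = 163.05 mm.

163.05 mm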